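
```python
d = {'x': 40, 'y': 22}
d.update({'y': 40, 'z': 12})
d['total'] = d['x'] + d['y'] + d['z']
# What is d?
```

After line 1: d = {'x': 40, 'y': 22}
After line 2 (y overwritten, z added): d = {'x': 40, 'y': 40, 'z': 12}
After line 3 (total = 40 + 40 + 12 = 92): d = {'x': 40, 'y': 40, 'z': 12, 'total': 92}

{'x': 40, 'y': 40, 'z': 12, 'total': 92}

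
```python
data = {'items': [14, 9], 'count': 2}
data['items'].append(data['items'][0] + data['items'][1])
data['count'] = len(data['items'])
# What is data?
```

After line 1: data = {'items': [14, 9], 'count': 2}
After line 2 (append 14 + 9 = 23): data = {'items': [14, 9, 23], 'count': 2}
After line 3 (count = len(items) = 3): data = {'items': [14, 9, 23], 'count': 3}

{'items': [14, 9, 23], 'count': 3}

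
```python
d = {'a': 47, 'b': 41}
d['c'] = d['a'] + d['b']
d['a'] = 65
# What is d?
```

After line 1: d = {'a': 47, 'b': 41}
After line 2 (d['c'] = 47 + 41): d = {'a': 47, 'b': 41, 'c': 88}
After line 3: d = {'a': 65, 'b': 41, 'c': 88}

{'a': 65, 'b': 41, 'c': 88}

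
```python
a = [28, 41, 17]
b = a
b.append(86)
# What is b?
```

After line 1: a = [28, 41, 17]
After line 2 (b = a is an alias, same object): a = [28, 41, 17], b = [28, 41, 17]
After line 3 (b.append mutates the shared list): a = [28, 41, 17, 86], b = [28, 41, 17, 86]

[28, 41, 17, 86]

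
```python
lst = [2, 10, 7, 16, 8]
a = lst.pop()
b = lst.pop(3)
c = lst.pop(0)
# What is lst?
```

After line 1: lst = [2, 10, 7, 16, 8]
After line 2 (pop() -> a = 8): lst = [2, 10, 7, 16]
After line 3 (pop(3) -> b = 16): lst = [2, 10, 7]
After line 4 (pop(0) -> c = 2): lst = [10, 7]

[10, 7]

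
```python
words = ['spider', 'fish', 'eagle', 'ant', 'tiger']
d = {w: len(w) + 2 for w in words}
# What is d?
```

{'spider': 8, 'fish': 6, 'eagle': 7, 'ant': 5, 'tiger': 7}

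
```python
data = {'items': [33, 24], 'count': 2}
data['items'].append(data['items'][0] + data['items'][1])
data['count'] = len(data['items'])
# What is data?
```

After line 1: data = {'items': [33, 24], 'count': 2}
After line 2 (append 33 + 24 = 57): data = {'items': [33, 24, 57], 'count': 2}
After line 3 (count = len(items) = 3): data = {'items': [33, 24, 57], 'count': 3}

{'items': [33, 24, 57], 'count': 3}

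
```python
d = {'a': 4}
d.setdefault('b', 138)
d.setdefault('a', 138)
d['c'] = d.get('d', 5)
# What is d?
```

After line 1: d = {'a': 4}
After line 2 (setdefault adds 'b'=138): d = {'a': 4, 'b': 138}
After line 3 (setdefault 'a' no-op, already exists): d = {'a': 4, 'b': 138}
After line 4 (get('d', 5) returns default since 'd' not in d): d = {'a': 4, 'b': 138, 'c': 5}

{'a': 4, 'b': 138, 'c': 5}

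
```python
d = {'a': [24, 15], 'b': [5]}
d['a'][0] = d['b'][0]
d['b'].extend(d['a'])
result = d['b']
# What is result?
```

After line 1: d = {'a': [24, 15], 'b': [5]}
After line 2 (a[0] = b[0] = 5): d = {'a': [5, 15], 'b': [5]}
After line 3 (b.extend(a) appends [5, 15]): d = {'a': [5, 15], 'b': [5, 5, 15]}
After line 4: result = d['b'] = [5, 5, 15]

[5, 5, 15]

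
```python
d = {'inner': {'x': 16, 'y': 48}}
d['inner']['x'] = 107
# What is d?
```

After line 1: d = {'inner': {'x': 16, 'y': 48}}
After line 2 (inner x overwritten): d = {'inner': {'x': 107, 'y': 48}}

{'inner': {'x': 107, 'y': 48}}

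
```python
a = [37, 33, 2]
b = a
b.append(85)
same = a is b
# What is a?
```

After line 1: a = [37, 33, 2]
After line 2 (b = a is an alias, same object): a = [37, 33, 2], b = [37, 33, 2]
After line 3 (b.append mutates the shared list): a = [37, 33, 2, 85], b = [37, 33, 2, 85]
After line 4 (same = a is b; same object -> True): same = True

[37, 33, 2, 85]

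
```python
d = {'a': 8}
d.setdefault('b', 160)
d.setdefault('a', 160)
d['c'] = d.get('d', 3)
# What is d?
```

After line 1: d = {'a': 8}
After line 2 (setdefault adds 'b'=160): d = {'a': 8, 'b': 160}
After line 3 (setdefault 'a' no-op, already exists): d = {'a': 8, 'b': 160}
After line 4 (get('d', 3) returns default since 'd' not in d): d = {'a': 8, 'b': 160, 'c': 3}

{'a': 8, 'b': 160, 'c': 3}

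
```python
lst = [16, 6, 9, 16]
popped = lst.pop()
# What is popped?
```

16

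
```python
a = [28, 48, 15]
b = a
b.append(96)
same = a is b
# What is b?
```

After line 1: a = [28, 48, 15]
After line 2 (b = a is an alias, same object): a = [28, 48, 15], b = [28, 48, 15]
After line 3 (b.append mutates the shared list): a = [28, 48, 15, 96], b = [28, 48, 15, 96]
After line 4 (same = a is b; same object -> True): same = True

[28, 48, 15, 96]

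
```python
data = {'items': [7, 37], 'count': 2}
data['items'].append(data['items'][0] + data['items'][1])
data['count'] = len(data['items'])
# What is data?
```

After line 1: data = {'items': [7, 37], 'count': 2}
After line 2 (append 7 + 37 = 44): data = {'items': [7, 37, 44], 'count': 2}
After line 3 (count = len(items) = 3): data = {'items': [7, 37, 44], 'count': 3}

{'items': [7, 37, 44], 'count': 3}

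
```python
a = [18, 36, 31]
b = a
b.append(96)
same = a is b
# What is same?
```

After line 1: a = [18, 36, 31]
After line 2 (b = a is an alias, same object): a = [18, 36, 31], b = [18, 36, 31]
After line 3 (b.append mutates the shared list): a = [18, 36, 31, 96], b = [18, 36, 31, 96]
After line 4 (same = a is b; same object -> True): same = True

True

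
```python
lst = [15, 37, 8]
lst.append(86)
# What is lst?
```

[15, 37, 8, 86]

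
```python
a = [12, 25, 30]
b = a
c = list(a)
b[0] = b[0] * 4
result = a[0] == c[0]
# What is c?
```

After line 1: a = [12, 25, 30]
After line 2 (b = a, alias): a = [12, 25, 30], b = [12, 25, 30]
After line 3 (c = list(a) is a copy, new object): c = [12, 25, 30]
After line 4 (b[0] = 12 * 4 = 48; mutates shared a/b): a = b = [48, 25, 30], c = [12, 25, 30]
After line 5 (a[0] = 48, c[0] = 12; result = False)

[12, 25, 30]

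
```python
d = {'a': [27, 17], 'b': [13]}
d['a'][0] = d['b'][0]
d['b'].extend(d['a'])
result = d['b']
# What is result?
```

After line 1: d = {'a': [27, 17], 'b': [13]}
After line 2 (a[0] = b[0] = 13): d = {'a': [13, 17], 'b': [13]}
After line 3 (b.extend(a) appends [13, 17]): d = {'a': [13, 17], 'b': [13, 13, 17]}
After line 4: result = d['b'] = [13, 13, 17]

[13, 13, 17]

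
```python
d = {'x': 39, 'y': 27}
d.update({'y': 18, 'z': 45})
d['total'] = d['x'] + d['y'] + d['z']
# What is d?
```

After line 1: d = {'x': 39, 'y': 27}
After line 2 (y overwritten, z added): d = {'x': 39, 'y': 18, 'z': 45}
After line 3 (total = 39 + 18 + 45 = 102): d = {'x': 39, 'y': 18, 'z': 45, 'total': 102}

{'x': 39, 'y': 18, 'z': 45, 'total': 102}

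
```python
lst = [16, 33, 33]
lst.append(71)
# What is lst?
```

[16, 33, 33, 71]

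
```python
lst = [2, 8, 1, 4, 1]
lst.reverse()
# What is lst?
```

[1, 4, 1, 8, 2]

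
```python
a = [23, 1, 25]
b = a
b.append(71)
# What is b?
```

After line 1: a = [23, 1, 25]
After line 2 (b = a is an alias, same object): a = [23, 1, 25], b = [23, 1, 25]
After line 3 (b.append mutates the shared list): a = [23, 1, 25, 71], b = [23, 1, 25, 71]

[23, 1, 25, 71]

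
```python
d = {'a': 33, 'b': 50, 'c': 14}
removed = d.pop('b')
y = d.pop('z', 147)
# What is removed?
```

After line 1: d = {'a': 33, 'b': 50, 'c': 14}
After line 2 (pop 'b' returns 50): d = {'a': 33, 'c': 14}, removed = 50
After line 3 (pop 'z' missing, returns default 147): d = {'a': 33, 'c': 14}, y = 147

50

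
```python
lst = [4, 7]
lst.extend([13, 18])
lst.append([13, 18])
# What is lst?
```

After line 1: lst = [4, 7]
After line 2 (extend unpacks [13, 18]): lst = [4, 7, 13, 18]
After line 3 (append adds [13, 18] as single element): lst = [4, 7, 13, 18, [13, 18]]

[4, 7, 13, 18, [13, 18]]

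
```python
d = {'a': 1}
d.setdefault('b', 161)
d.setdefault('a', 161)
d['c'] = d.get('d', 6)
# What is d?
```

After line 1: d = {'a': 1}
After line 2 (setdefault adds 'b'=161): d = {'a': 1, 'b': 161}
After line 3 (setdefault 'a' no-op, already exists): d = {'a': 1, 'b': 161}
After line 4 (get('d', 6) returns default since 'd' not in d): d = {'a': 1, 'b': 161, 'c': 6}

{'a': 1, 'b': 161, 'c': 6}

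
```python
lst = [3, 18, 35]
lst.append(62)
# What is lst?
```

[3, 18, 35, 62]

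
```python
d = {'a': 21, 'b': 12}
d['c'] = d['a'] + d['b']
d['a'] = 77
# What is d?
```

After line 1: d = {'a': 21, 'b': 12}
After line 2 (d['c'] = 21 + 12): d = {'a': 21, 'b': 12, 'c': 33}
After line 3: d = {'a': 77, 'b': 12, 'c': 33}

{'a': 77, 'b': 12, 'c': 33}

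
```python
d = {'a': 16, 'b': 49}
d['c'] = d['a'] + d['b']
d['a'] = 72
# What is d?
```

After line 1: d = {'a': 16, 'b': 49}
After line 2 (d['c'] = 16 + 49): d = {'a': 16, 'b': 49, 'c': 65}
After line 3: d = {'a': 72, 'b': 49, 'c': 65}

{'a': 72, 'b': 49, 'c': 65}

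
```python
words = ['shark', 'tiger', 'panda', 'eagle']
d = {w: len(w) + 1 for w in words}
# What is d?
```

{'shark': 6, 'tiger': 6, 'panda': 6, 'eagle': 6}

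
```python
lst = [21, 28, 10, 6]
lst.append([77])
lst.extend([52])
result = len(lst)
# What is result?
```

After line 1: lst = [21, 28, 10, 6]
After line 2 (append adds [77] as single element): lst = [21, 28, 10, 6, [77]]
After line 3 (extend unpacks [52], adds 52): lst = [21, 28, 10, 6, [77], 52]
After line 4: result = len(lst) = 6

6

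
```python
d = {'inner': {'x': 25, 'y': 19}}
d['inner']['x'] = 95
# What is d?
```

After line 1: d = {'inner': {'x': 25, 'y': 19}}
After line 2 (inner x overwritten): d = {'inner': {'x': 95, 'y': 19}}

{'inner': {'x': 95, 'y': 19}}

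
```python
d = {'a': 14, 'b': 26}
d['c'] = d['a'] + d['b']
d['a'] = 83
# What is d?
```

After line 1: d = {'a': 14, 'b': 26}
After line 2 (d['c'] = 14 + 26): d = {'a': 14, 'b': 26, 'c': 40}
After line 3: d = {'a': 83, 'b': 26, 'c': 40}

{'a': 83, 'b': 26, 'c': 40}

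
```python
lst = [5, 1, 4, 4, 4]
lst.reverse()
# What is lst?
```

[4, 4, 4, 1, 5]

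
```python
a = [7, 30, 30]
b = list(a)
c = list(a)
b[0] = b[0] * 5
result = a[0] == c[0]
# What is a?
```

After line 1: a = [7, 30, 30]
After line 2 (b = list(a), copy): a = [7, 30, 30], b = [7, 30, 30]
After line 3 (c = list(a) is a copy, new object): c = [7, 30, 30]
After line 4 (b[0] = 7 * 5 = 35; only b mutates (copy)): a = [7, 30, 30], b = [35, 30, 30], c = [7, 30, 30]
After line 5 (a[0] = 7, c[0] = 7; result = True)

[7, 30, 30]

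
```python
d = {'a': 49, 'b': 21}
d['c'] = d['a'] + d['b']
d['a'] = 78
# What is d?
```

After line 1: d = {'a': 49, 'b': 21}
After line 2 (d['c'] = 49 + 21): d = {'a': 49, 'b': 21, 'c': 70}
After line 3: d = {'a': 78, 'b': 21, 'c': 70}

{'a': 78, 'b': 21, 'c': 70}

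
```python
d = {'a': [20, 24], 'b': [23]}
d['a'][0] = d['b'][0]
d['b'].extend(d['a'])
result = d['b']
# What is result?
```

After line 1: d = {'a': [20, 24], 'b': [23]}
After line 2 (a[0] = b[0] = 23): d = {'a': [23, 24], 'b': [23]}
After line 3 (b.extend(a) appends [23, 24]): d = {'a': [23, 24], 'b': [23, 23, 24]}
After line 4: result = d['b'] = [23, 23, 24]

[23, 23, 24]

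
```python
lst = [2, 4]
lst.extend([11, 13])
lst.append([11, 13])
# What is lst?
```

After line 1: lst = [2, 4]
After line 2 (extend unpacks [11, 13]): lst = [2, 4, 11, 13]
After line 3 (append adds [11, 13] as single element): lst = [2, 4, 11, 13, [11, 13]]

[2, 4, 11, 13, [11, 13]]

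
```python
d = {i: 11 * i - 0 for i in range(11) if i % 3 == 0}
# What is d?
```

{0: 0, 3: 33, 6: 66, 9: 99}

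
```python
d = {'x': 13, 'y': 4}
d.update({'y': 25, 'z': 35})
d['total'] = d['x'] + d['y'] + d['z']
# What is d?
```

After line 1: d = {'x': 13, 'y': 4}
After line 2 (y overwritten, z added): d = {'x': 13, 'y': 25, 'z': 35}
After line 3 (total = 13 + 25 + 35 = 73): d = {'x': 13, 'y': 25, 'z': 35, 'total': 73}

{'x': 13, 'y': 25, 'z': 35, 'total': 73}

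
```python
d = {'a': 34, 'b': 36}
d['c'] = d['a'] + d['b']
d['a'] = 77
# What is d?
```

After line 1: d = {'a': 34, 'b': 36}
After line 2 (d['c'] = 34 + 36): d = {'a': 34, 'b': 36, 'c': 70}
After line 3: d = {'a': 77, 'b': 36, 'c': 70}

{'a': 77, 'b': 36, 'c': 70}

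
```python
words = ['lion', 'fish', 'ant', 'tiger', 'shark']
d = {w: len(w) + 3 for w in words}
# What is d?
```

{'lion': 7, 'fish': 7, 'ant': 6, 'tiger': 8, 'shark': 8}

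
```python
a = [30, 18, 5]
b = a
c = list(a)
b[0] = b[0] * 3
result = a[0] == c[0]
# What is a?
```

After line 1: a = [30, 18, 5]
After line 2 (b = a, alias): a = [30, 18, 5], b = [30, 18, 5]
After line 3 (c = list(a) is a copy, new object): c = [30, 18, 5]
After line 4 (b[0] = 30 * 3 = 90; mutates shared a/b): a = b = [90, 18, 5], c = [30, 18, 5]
After line 5 (a[0] = 90, c[0] = 30; result = False)

[90, 18, 5]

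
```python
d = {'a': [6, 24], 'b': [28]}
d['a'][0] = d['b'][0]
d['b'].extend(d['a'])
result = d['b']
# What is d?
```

After line 1: d = {'a': [6, 24], 'b': [28]}
After line 2 (a[0] = b[0] = 28): d = {'a': [28, 24], 'b': [28]}
After line 3 (b.extend(a) appends [28, 24]): d = {'a': [28, 24], 'b': [28, 28, 24]}
After line 4: result = d['b'] = [28, 28, 24]

{'a': [28, 24], 'b': [28, 28, 24]}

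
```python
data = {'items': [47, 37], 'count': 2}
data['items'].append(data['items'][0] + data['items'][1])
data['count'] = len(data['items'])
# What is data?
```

After line 1: data = {'items': [47, 37], 'count': 2}
After line 2 (append 47 + 37 = 84): data = {'items': [47, 37, 84], 'count': 2}
After line 3 (count = len(items) = 3): data = {'items': [47, 37, 84], 'count': 3}

{'items': [47, 37, 84], 'count': 3}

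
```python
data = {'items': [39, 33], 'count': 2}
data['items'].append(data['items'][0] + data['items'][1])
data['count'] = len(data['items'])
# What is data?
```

After line 1: data = {'items': [39, 33], 'count': 2}
After line 2 (append 39 + 33 = 72): data = {'items': [39, 33, 72], 'count': 2}
After line 3 (count = len(items) = 3): data = {'items': [39, 33, 72], 'count': 3}

{'items': [39, 33, 72], 'count': 3}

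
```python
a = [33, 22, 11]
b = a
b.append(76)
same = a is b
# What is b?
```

After line 1: a = [33, 22, 11]
After line 2 (b = a is an alias, same object): a = [33, 22, 11], b = [33, 22, 11]
After line 3 (b.append mutates the shared list): a = [33, 22, 11, 76], b = [33, 22, 11, 76]
After line 4 (same = a is b; same object -> True): same = True

[33, 22, 11, 76]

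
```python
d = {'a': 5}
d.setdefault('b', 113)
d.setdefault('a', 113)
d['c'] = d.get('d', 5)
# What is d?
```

After line 1: d = {'a': 5}
After line 2 (setdefault adds 'b'=113): d = {'a': 5, 'b': 113}
After line 3 (setdefault 'a' no-op, already exists): d = {'a': 5, 'b': 113}
After line 4 (get('d', 5) returns default since 'd' not in d): d = {'a': 5, 'b': 113, 'c': 5}

{'a': 5, 'b': 113, 'c': 5}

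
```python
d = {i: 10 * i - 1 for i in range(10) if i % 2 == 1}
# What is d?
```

{1: 9, 3: 29, 5: 49, 7: 69, 9: 89}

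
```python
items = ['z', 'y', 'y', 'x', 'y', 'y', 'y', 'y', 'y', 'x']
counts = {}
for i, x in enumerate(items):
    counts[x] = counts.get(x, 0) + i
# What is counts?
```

Initial: counts = {}, items = ['z', 'y', 'y', 'x', 'y', 'y', 'y', 'y', 'y', 'x']
i=0, x='z': counts = {'z': 0}
i=1, x='y': counts = {'z': 0, 'y': 1}
i=2, x='y': counts = {'z': 0, 'y': 3}
i=3, x='x': counts = {'z': 0, 'y': 3, 'x': 3}
i=4, x='y': counts = {'z': 0, 'y': 7, 'x': 3}
i=5, x='y': counts = {'z': 0, 'y': 12, 'x': 3}
i=6, x='y': counts = {'z': 0, 'y': 18, 'x': 3}
i=7, x='y': counts = {'z': 0, 'y': 25, 'x': 3}
i=8, x='y': counts = {'z': 0, 'y': 33, 'x': 3}
i=9, x='x': counts = {'z': 0, 'y': 33, 'x': 12}

{'z': 0, 'y': 33, 'x': 12}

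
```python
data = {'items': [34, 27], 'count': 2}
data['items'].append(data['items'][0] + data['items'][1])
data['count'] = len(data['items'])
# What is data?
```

After line 1: data = {'items': [34, 27], 'count': 2}
After line 2 (append 34 + 27 = 61): data = {'items': [34, 27, 61], 'count': 2}
After line 3 (count = len(items) = 3): data = {'items': [34, 27, 61], 'count': 3}

{'items': [34, 27, 61], 'count': 3}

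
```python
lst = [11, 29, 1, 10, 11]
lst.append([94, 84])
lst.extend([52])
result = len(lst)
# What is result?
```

After line 1: lst = [11, 29, 1, 10, 11]
After line 2 (append adds [94, 84] as single element): lst = [11, 29, 1, 10, 11, [94, 84]]
After line 3 (extend unpacks [52], adds 52): lst = [11, 29, 1, 10, 11, [94, 84], 52]
After line 4: result = len(lst) = 7

7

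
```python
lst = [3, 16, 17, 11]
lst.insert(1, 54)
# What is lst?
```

[3, 54, 16, 17, 11]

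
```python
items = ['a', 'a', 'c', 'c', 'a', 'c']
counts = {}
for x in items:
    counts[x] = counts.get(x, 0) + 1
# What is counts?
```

Initial: counts = {}, items = ['a', 'a', 'c', 'c', 'a', 'c']
See 'a': counts = {'a': 1}
See 'a': counts = {'a': 2}
See 'c': counts = {'a': 2, 'c': 1}
See 'c': counts = {'a': 2, 'c': 2}
See 'a': counts = {'a': 3, 'c': 2}
See 'c': counts = {'a': 3, 'c': 3}

{'a': 3, 'c': 3}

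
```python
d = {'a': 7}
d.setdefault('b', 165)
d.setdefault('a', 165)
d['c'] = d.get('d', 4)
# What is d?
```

After line 1: d = {'a': 7}
After line 2 (setdefault adds 'b'=165): d = {'a': 7, 'b': 165}
After line 3 (setdefault 'a' no-op, already exists): d = {'a': 7, 'b': 165}
After line 4 (get('d', 4) returns default since 'd' not in d): d = {'a': 7, 'b': 165, 'c': 4}

{'a': 7, 'b': 165, 'c': 4}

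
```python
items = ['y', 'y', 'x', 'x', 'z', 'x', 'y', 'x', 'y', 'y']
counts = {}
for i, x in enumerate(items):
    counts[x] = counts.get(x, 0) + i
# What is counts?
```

Initial: counts = {}, items = ['y', 'y', 'x', 'x', 'z', 'x', 'y', 'x', 'y', 'y']
i=0, x='y': counts = {'y': 0}
i=1, x='y': counts = {'y': 1}
i=2, x='x': counts = {'y': 1, 'x': 2}
i=3, x='x': counts = {'y': 1, 'x': 5}
i=4, x='z': counts = {'y': 1, 'x': 5, 'z': 4}
i=5, x='x': counts = {'y': 1, 'x': 10, 'z': 4}
i=6, x='y': counts = {'y': 7, 'x': 10, 'z': 4}
i=7, x='x': counts = {'y': 7, 'x': 17, 'z': 4}
i=8, x='y': counts = {'y': 15, 'x': 17, 'z': 4}
i=9, x='y': counts = {'y': 24, 'x': 17, 'z': 4}

{'y': 24, 'x': 17, 'z': 4}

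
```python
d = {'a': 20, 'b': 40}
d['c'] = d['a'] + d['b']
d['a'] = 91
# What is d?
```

After line 1: d = {'a': 20, 'b': 40}
After line 2 (d['c'] = 20 + 40): d = {'a': 20, 'b': 40, 'c': 60}
After line 3: d = {'a': 91, 'b': 40, 'c': 60}

{'a': 91, 'b': 40, 'c': 60}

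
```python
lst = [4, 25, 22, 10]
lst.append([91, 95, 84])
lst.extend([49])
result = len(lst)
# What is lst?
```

After line 1: lst = [4, 25, 22, 10]
After line 2 (append adds [91, 95, 84] as single element): lst = [4, 25, 22, 10, [91, 95, 84]]
After line 3 (extend unpacks [49], adds 49): lst = [4, 25, 22, 10, [91, 95, 84], 49]
After line 4: result = len(lst) = 6

[4, 25, 22, 10, [91, 95, 84], 49]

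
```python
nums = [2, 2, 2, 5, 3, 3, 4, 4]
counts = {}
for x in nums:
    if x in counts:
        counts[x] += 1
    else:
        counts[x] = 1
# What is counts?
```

Initial: counts = {}, nums = [2, 2, 2, 5, 3, 3, 4, 4]
See 2: counts = {2: 1}
See 2: counts = {2: 2}
See 2: counts = {2: 3}
See 5: counts = {2: 3, 5: 1}
See 3: counts = {2: 3, 5: 1, 3: 1}
See 3: counts = {2: 3, 5: 1, 3: 2}
See 4: counts = {2: 3, 5: 1, 3: 2, 4: 1}
See 4: counts = {2: 3, 5: 1, 3: 2, 4: 2}

{2: 3, 5: 1, 3: 2, 4: 2}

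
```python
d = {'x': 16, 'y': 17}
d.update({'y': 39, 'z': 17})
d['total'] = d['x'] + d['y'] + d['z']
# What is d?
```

After line 1: d = {'x': 16, 'y': 17}
After line 2 (y overwritten, z added): d = {'x': 16, 'y': 39, 'z': 17}
After line 3 (total = 16 + 39 + 17 = 72): d = {'x': 16, 'y': 39, 'z': 17, 'total': 72}

{'x': 16, 'y': 39, 'z': 17, 'total': 72}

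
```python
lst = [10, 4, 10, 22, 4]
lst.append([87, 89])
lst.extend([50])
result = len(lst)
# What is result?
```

After line 1: lst = [10, 4, 10, 22, 4]
After line 2 (append adds [87, 89] as single element): lst = [10, 4, 10, 22, 4, [87, 89]]
After line 3 (extend unpacks [50], adds 50): lst = [10, 4, 10, 22, 4, [87, 89], 50]
After line 4: result = len(lst) = 7

7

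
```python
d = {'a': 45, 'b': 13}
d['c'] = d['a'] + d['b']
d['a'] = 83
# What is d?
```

After line 1: d = {'a': 45, 'b': 13}
After line 2 (d['c'] = 45 + 13): d = {'a': 45, 'b': 13, 'c': 58}
After line 3: d = {'a': 83, 'b': 13, 'c': 58}

{'a': 83, 'b': 13, 'c': 58}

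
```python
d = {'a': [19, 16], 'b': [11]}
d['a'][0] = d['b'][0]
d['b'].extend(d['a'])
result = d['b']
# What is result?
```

After line 1: d = {'a': [19, 16], 'b': [11]}
After line 2 (a[0] = b[0] = 11): d = {'a': [11, 16], 'b': [11]}
After line 3 (b.extend(a) appends [11, 16]): d = {'a': [11, 16], 'b': [11, 11, 16]}
After line 4: result = d['b'] = [11, 11, 16]

[11, 11, 16]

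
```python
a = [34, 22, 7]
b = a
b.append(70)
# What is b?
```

After line 1: a = [34, 22, 7]
After line 2 (b = a is an alias, same object): a = [34, 22, 7], b = [34, 22, 7]
After line 3 (b.append mutates the shared list): a = [34, 22, 7, 70], b = [34, 22, 7, 70]

[34, 22, 7, 70]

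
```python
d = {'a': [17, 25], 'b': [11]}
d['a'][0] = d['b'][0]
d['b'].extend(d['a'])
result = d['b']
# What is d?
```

After line 1: d = {'a': [17, 25], 'b': [11]}
After line 2 (a[0] = b[0] = 11): d = {'a': [11, 25], 'b': [11]}
After line 3 (b.extend(a) appends [11, 25]): d = {'a': [11, 25], 'b': [11, 11, 25]}
After line 4: result = d['b'] = [11, 11, 25]

{'a': [11, 25], 'b': [11, 11, 25]}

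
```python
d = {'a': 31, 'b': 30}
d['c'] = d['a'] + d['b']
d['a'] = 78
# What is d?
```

After line 1: d = {'a': 31, 'b': 30}
After line 2 (d['c'] = 31 + 30): d = {'a': 31, 'b': 30, 'c': 61}
After line 3: d = {'a': 78, 'b': 30, 'c': 61}

{'a': 78, 'b': 30, 'c': 61}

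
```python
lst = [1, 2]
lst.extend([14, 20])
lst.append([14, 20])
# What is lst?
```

After line 1: lst = [1, 2]
After line 2 (extend unpacks [14, 20]): lst = [1, 2, 14, 20]
After line 3 (append adds [14, 20] as single element): lst = [1, 2, 14, 20, [14, 20]]

[1, 2, 14, 20, [14, 20]]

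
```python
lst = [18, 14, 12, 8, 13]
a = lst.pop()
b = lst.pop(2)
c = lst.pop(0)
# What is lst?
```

After line 1: lst = [18, 14, 12, 8, 13]
After line 2 (pop() -> a = 13): lst = [18, 14, 12, 8]
After line 3 (pop(2) -> b = 12): lst = [18, 14, 8]
After line 4 (pop(0) -> c = 18): lst = [14, 8]

[14, 8]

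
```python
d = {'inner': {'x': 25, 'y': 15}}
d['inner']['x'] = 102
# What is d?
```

After line 1: d = {'inner': {'x': 25, 'y': 15}}
After line 2 (inner x overwritten): d = {'inner': {'x': 102, 'y': 15}}

{'inner': {'x': 102, 'y': 15}}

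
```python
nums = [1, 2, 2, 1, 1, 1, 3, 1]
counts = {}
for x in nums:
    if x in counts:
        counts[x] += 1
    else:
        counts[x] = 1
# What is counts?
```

Initial: counts = {}, nums = [1, 2, 2, 1, 1, 1, 3, 1]
See 1: counts = {1: 1}
See 2: counts = {1: 1, 2: 1}
See 2: counts = {1: 1, 2: 2}
See 1: counts = {1: 2, 2: 2}
See 1: counts = {1: 3, 2: 2}
See 1: counts = {1: 4, 2: 2}
See 3: counts = {1: 4, 2: 2, 3: 1}
See 1: counts = {1: 5, 2: 2, 3: 1}

{1: 5, 2: 2, 3: 1}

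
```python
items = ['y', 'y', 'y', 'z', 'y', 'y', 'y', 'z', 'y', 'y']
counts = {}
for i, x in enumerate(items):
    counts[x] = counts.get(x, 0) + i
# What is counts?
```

Initial: counts = {}, items = ['y', 'y', 'y', 'z', 'y', 'y', 'y', 'z', 'y', 'y']
i=0, x='y': counts = {'y': 0}
i=1, x='y': counts = {'y': 1}
i=2, x='y': counts = {'y': 3}
i=3, x='z': counts = {'y': 3, 'z': 3}
i=4, x='y': counts = {'y': 7, 'z': 3}
i=5, x='y': counts = {'y': 12, 'z': 3}
i=6, x='y': counts = {'y': 18, 'z': 3}
i=7, x='z': counts = {'y': 18, 'z': 10}
i=8, x='y': counts = {'y': 26, 'z': 10}
i=9, x='y': counts = {'y': 35, 'z': 10}

{'y': 35, 'z': 10}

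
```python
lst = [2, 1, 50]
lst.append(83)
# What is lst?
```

[2, 1, 50, 83]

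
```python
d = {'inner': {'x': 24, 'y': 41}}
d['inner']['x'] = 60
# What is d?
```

After line 1: d = {'inner': {'x': 24, 'y': 41}}
After line 2 (inner x overwritten): d = {'inner': {'x': 60, 'y': 41}}

{'inner': {'x': 60, 'y': 41}}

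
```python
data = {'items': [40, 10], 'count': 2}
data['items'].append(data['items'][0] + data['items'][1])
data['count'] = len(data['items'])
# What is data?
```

After line 1: data = {'items': [40, 10], 'count': 2}
After line 2 (append 40 + 10 = 50): data = {'items': [40, 10, 50], 'count': 2}
After line 3 (count = len(items) = 3): data = {'items': [40, 10, 50], 'count': 3}

{'items': [40, 10, 50], 'count': 3}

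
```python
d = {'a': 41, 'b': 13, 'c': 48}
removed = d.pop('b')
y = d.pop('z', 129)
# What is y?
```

After line 1: d = {'a': 41, 'b': 13, 'c': 48}
After line 2 (pop 'b' returns 13): d = {'a': 41, 'c': 48}, removed = 13
After line 3 (pop 'z' missing, returns default 129): d = {'a': 41, 'c': 48}, y = 129

129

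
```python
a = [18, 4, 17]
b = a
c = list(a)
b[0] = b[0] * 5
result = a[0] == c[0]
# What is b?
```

After line 1: a = [18, 4, 17]
After line 2 (b = a, alias): a = [18, 4, 17], b = [18, 4, 17]
After line 3 (c = list(a) is a copy, new object): c = [18, 4, 17]
After line 4 (b[0] = 18 * 5 = 90; mutates shared a/b): a = b = [90, 4, 17], c = [18, 4, 17]
After line 5 (a[0] = 90, c[0] = 18; result = False)

[90, 4, 17]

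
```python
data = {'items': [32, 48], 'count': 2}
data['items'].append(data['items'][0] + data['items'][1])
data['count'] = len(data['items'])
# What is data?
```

After line 1: data = {'items': [32, 48], 'count': 2}
After line 2 (append 32 + 48 = 80): data = {'items': [32, 48, 80], 'count': 2}
After line 3 (count = len(items) = 3): data = {'items': [32, 48, 80], 'count': 3}

{'items': [32, 48, 80], 'count': 3}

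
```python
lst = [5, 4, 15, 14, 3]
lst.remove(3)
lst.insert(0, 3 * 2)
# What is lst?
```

After line 1: lst = [5, 4, 15, 14, 3]
After line 2 (remove first 3): lst = [5, 4, 15, 14]
After line 3 (insert 6 at index 0): lst = [6, 5, 4, 15, 14]

[6, 5, 4, 15, 14]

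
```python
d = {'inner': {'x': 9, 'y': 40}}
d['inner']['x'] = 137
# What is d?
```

After line 1: d = {'inner': {'x': 9, 'y': 40}}
After line 2 (inner x overwritten): d = {'inner': {'x': 137, 'y': 40}}

{'inner': {'x': 137, 'y': 40}}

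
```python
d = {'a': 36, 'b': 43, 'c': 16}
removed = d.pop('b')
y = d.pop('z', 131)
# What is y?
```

After line 1: d = {'a': 36, 'b': 43, 'c': 16}
After line 2 (pop 'b' returns 43): d = {'a': 36, 'c': 16}, removed = 43
After line 3 (pop 'z' missing, returns default 131): d = {'a': 36, 'c': 16}, y = 131

131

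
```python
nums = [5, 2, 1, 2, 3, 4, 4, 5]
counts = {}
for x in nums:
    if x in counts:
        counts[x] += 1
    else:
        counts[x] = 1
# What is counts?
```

Initial: counts = {}, nums = [5, 2, 1, 2, 3, 4, 4, 5]
See 5: counts = {5: 1}
See 2: counts = {5: 1, 2: 1}
See 1: counts = {5: 1, 2: 1, 1: 1}
See 2: counts = {5: 1, 2: 2, 1: 1}
See 3: counts = {5: 1, 2: 2, 1: 1, 3: 1}
See 4: counts = {5: 1, 2: 2, 1: 1, 3: 1, 4: 1}
See 4: counts = {5: 1, 2: 2, 1: 1, 3: 1, 4: 2}
See 5: counts = {5: 2, 2: 2, 1: 1, 3: 1, 4: 2}

{5: 2, 2: 2, 1: 1, 3: 1, 4: 2}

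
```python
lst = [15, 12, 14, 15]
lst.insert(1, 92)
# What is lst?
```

[15, 92, 12, 14, 15]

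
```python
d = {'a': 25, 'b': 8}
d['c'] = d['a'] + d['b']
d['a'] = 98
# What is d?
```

After line 1: d = {'a': 25, 'b': 8}
After line 2 (d['c'] = 25 + 8): d = {'a': 25, 'b': 8, 'c': 33}
After line 3: d = {'a': 98, 'b': 8, 'c': 33}

{'a': 98, 'b': 8, 'c': 33}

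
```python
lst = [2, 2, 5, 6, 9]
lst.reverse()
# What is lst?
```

[9, 6, 5, 2, 2]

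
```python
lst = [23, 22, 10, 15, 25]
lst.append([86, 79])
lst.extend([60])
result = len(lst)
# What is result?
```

After line 1: lst = [23, 22, 10, 15, 25]
After line 2 (append adds [86, 79] as single element): lst = [23, 22, 10, 15, 25, [86, 79]]
After line 3 (extend unpacks [60], adds 60): lst = [23, 22, 10, 15, 25, [86, 79], 60]
After line 4: result = len(lst) = 7

7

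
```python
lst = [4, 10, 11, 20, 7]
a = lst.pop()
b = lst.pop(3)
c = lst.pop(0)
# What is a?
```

After line 1: lst = [4, 10, 11, 20, 7]
After line 2 (pop() -> a = 7): lst = [4, 10, 11, 20]
After line 3 (pop(3) -> b = 20): lst = [4, 10, 11]
After line 4 (pop(0) -> c = 4): lst = [10, 11]

7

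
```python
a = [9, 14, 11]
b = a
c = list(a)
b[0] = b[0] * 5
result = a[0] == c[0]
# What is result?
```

After line 1: a = [9, 14, 11]
After line 2 (b = a, alias): a = [9, 14, 11], b = [9, 14, 11]
After line 3 (c = list(a) is a copy, new object): c = [9, 14, 11]
After line 4 (b[0] = 9 * 5 = 45; mutates shared a/b): a = b = [45, 14, 11], c = [9, 14, 11]
After line 5 (a[0] = 45, c[0] = 9; result = False)

False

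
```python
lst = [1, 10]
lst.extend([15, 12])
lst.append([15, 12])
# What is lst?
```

After line 1: lst = [1, 10]
After line 2 (extend unpacks [15, 12]): lst = [1, 10, 15, 12]
After line 3 (append adds [15, 12] as single element): lst = [1, 10, 15, 12, [15, 12]]

[1, 10, 15, 12, [15, 12]]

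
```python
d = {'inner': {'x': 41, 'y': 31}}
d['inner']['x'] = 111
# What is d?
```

After line 1: d = {'inner': {'x': 41, 'y': 31}}
After line 2 (inner x overwritten): d = {'inner': {'x': 111, 'y': 31}}

{'inner': {'x': 111, 'y': 31}}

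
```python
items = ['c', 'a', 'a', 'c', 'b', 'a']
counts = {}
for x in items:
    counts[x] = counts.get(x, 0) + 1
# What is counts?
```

Initial: counts = {}, items = ['c', 'a', 'a', 'c', 'b', 'a']
See 'c': counts = {'c': 1}
See 'a': counts = {'c': 1, 'a': 1}
See 'a': counts = {'c': 1, 'a': 2}
See 'c': counts = {'c': 2, 'a': 2}
See 'b': counts = {'c': 2, 'a': 2, 'b': 1}
See 'a': counts = {'c': 2, 'a': 3, 'b': 1}

{'c': 2, 'a': 3, 'b': 1}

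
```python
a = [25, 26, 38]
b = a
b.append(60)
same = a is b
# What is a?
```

After line 1: a = [25, 26, 38]
After line 2 (b = a is an alias, same object): a = [25, 26, 38], b = [25, 26, 38]
After line 3 (b.append mutates the shared list): a = [25, 26, 38, 60], b = [25, 26, 38, 60]
After line 4 (same = a is b; same object -> True): same = True

[25, 26, 38, 60]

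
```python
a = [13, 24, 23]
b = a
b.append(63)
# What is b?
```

After line 1: a = [13, 24, 23]
After line 2 (b = a is an alias, same object): a = [13, 24, 23], b = [13, 24, 23]
After line 3 (b.append mutates the shared list): a = [13, 24, 23, 63], b = [13, 24, 23, 63]

[13, 24, 23, 63]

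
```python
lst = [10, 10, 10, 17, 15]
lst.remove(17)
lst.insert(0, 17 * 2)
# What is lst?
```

After line 1: lst = [10, 10, 10, 17, 15]
After line 2 (remove first 17): lst = [10, 10, 10, 15]
After line 3 (insert 34 at index 0): lst = [34, 10, 10, 10, 15]

[34, 10, 10, 10, 15]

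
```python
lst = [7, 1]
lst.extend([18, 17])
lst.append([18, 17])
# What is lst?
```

After line 1: lst = [7, 1]
After line 2 (extend unpacks [18, 17]): lst = [7, 1, 18, 17]
After line 3 (append adds [18, 17] as single element): lst = [7, 1, 18, 17, [18, 17]]

[7, 1, 18, 17, [18, 17]]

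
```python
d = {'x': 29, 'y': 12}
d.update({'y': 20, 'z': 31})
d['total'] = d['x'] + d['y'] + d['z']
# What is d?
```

After line 1: d = {'x': 29, 'y': 12}
After line 2 (y overwritten, z added): d = {'x': 29, 'y': 20, 'z': 31}
After line 3 (total = 29 + 20 + 31 = 80): d = {'x': 29, 'y': 20, 'z': 31, 'total': 80}

{'x': 29, 'y': 20, 'z': 31, 'total': 80}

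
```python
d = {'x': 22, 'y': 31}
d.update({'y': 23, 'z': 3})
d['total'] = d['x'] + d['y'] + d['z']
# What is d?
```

After line 1: d = {'x': 22, 'y': 31}
After line 2 (y overwritten, z added): d = {'x': 22, 'y': 23, 'z': 3}
After line 3 (total = 22 + 23 + 3 = 48): d = {'x': 22, 'y': 23, 'z': 3, 'total': 48}

{'x': 22, 'y': 23, 'z': 3, 'total': 48}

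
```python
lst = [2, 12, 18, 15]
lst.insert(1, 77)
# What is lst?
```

[2, 77, 12, 18, 15]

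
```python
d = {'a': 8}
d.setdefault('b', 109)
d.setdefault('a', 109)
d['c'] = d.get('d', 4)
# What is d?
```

After line 1: d = {'a': 8}
After line 2 (setdefault adds 'b'=109): d = {'a': 8, 'b': 109}
After line 3 (setdefault 'a' no-op, already exists): d = {'a': 8, 'b': 109}
After line 4 (get('d', 4) returns default since 'd' not in d): d = {'a': 8, 'b': 109, 'c': 4}

{'a': 8, 'b': 109, 'c': 4}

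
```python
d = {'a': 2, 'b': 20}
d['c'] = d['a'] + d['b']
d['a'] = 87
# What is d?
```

After line 1: d = {'a': 2, 'b': 20}
After line 2 (d['c'] = 2 + 20): d = {'a': 2, 'b': 20, 'c': 22}
After line 3: d = {'a': 87, 'b': 20, 'c': 22}

{'a': 87, 'b': 20, 'c': 22}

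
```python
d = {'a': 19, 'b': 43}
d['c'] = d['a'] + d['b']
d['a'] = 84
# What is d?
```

After line 1: d = {'a': 19, 'b': 43}
After line 2 (d['c'] = 19 + 43): d = {'a': 19, 'b': 43, 'c': 62}
After line 3: d = {'a': 84, 'b': 43, 'c': 62}

{'a': 84, 'b': 43, 'c': 62}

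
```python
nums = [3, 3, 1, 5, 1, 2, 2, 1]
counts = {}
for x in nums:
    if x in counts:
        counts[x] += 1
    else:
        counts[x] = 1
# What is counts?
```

Initial: counts = {}, nums = [3, 3, 1, 5, 1, 2, 2, 1]
See 3: counts = {3: 1}
See 3: counts = {3: 2}
See 1: counts = {3: 2, 1: 1}
See 5: counts = {3: 2, 1: 1, 5: 1}
See 1: counts = {3: 2, 1: 2, 5: 1}
See 2: counts = {3: 2, 1: 2, 5: 1, 2: 1}
See 2: counts = {3: 2, 1: 2, 5: 1, 2: 2}
See 1: counts = {3: 2, 1: 3, 5: 1, 2: 2}

{3: 2, 1: 3, 5: 1, 2: 2}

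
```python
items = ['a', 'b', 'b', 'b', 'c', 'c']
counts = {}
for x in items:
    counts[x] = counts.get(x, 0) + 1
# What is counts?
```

Initial: counts = {}, items = ['a', 'b', 'b', 'b', 'c', 'c']
See 'a': counts = {'a': 1}
See 'b': counts = {'a': 1, 'b': 1}
See 'b': counts = {'a': 1, 'b': 2}
See 'b': counts = {'a': 1, 'b': 3}
See 'c': counts = {'a': 1, 'b': 3, 'c': 1}
See 'c': counts = {'a': 1, 'b': 3, 'c': 2}

{'a': 1, 'b': 3, 'c': 2}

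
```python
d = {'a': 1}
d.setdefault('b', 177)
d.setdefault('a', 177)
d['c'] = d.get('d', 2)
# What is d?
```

After line 1: d = {'a': 1}
After line 2 (setdefault adds 'b'=177): d = {'a': 1, 'b': 177}
After line 3 (setdefault 'a' no-op, already exists): d = {'a': 1, 'b': 177}
After line 4 (get('d', 2) returns default since 'd' not in d): d = {'a': 1, 'b': 177, 'c': 2}

{'a': 1, 'b': 177, 'c': 2}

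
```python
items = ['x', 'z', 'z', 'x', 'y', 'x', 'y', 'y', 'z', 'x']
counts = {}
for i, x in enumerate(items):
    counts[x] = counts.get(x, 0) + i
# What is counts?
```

Initial: counts = {}, items = ['x', 'z', 'z', 'x', 'y', 'x', 'y', 'y', 'z', 'x']
i=0, x='x': counts = {'x': 0}
i=1, x='z': counts = {'x': 0, 'z': 1}
i=2, x='z': counts = {'x': 0, 'z': 3}
i=3, x='x': counts = {'x': 3, 'z': 3}
i=4, x='y': counts = {'x': 3, 'z': 3, 'y': 4}
i=5, x='x': counts = {'x': 8, 'z': 3, 'y': 4}
i=6, x='y': counts = {'x': 8, 'z': 3, 'y': 10}
i=7, x='y': counts = {'x': 8, 'z': 3, 'y': 17}
i=8, x='z': counts = {'x': 8, 'z': 11, 'y': 17}
i=9, x='x': counts = {'x': 17, 'z': 11, 'y': 17}

{'x': 17, 'z': 11, 'y': 17}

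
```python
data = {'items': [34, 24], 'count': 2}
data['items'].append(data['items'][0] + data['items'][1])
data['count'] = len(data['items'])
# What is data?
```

After line 1: data = {'items': [34, 24], 'count': 2}
After line 2 (append 34 + 24 = 58): data = {'items': [34, 24, 58], 'count': 2}
After line 3 (count = len(items) = 3): data = {'items': [34, 24, 58], 'count': 3}

{'items': [34, 24, 58], 'count': 3}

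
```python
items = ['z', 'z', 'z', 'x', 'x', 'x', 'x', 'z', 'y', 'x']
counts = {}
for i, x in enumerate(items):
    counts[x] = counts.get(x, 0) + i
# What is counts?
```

Initial: counts = {}, items = ['z', 'z', 'z', 'x', 'x', 'x', 'x', 'z', 'y', 'x']
i=0, x='z': counts = {'z': 0}
i=1, x='z': counts = {'z': 1}
i=2, x='z': counts = {'z': 3}
i=3, x='x': counts = {'z': 3, 'x': 3}
i=4, x='x': counts = {'z': 3, 'x': 7}
i=5, x='x': counts = {'z': 3, 'x': 12}
i=6, x='x': counts = {'z': 3, 'x': 18}
i=7, x='z': counts = {'z': 10, 'x': 18}
i=8, x='y': counts = {'z': 10, 'x': 18, 'y': 8}
i=9, x='x': counts = {'z': 10, 'x': 27, 'y': 8}

{'z': 10, 'x': 27, 'y': 8}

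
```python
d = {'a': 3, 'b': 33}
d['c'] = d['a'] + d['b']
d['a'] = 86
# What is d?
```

After line 1: d = {'a': 3, 'b': 33}
After line 2 (d['c'] = 3 + 33): d = {'a': 3, 'b': 33, 'c': 36}
After line 3: d = {'a': 86, 'b': 33, 'c': 36}

{'a': 86, 'b': 33, 'c': 36}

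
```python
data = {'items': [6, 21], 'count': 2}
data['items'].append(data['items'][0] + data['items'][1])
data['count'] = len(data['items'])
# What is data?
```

After line 1: data = {'items': [6, 21], 'count': 2}
After line 2 (append 6 + 21 = 27): data = {'items': [6, 21, 27], 'count': 2}
After line 3 (count = len(items) = 3): data = {'items': [6, 21, 27], 'count': 3}

{'items': [6, 21, 27], 'count': 3}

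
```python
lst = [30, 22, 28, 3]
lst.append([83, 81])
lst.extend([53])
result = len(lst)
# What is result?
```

After line 1: lst = [30, 22, 28, 3]
After line 2 (append adds [83, 81] as single element): lst = [30, 22, 28, 3, [83, 81]]
After line 3 (extend unpacks [53], adds 53): lst = [30, 22, 28, 3, [83, 81], 53]
After line 4: result = len(lst) = 6

6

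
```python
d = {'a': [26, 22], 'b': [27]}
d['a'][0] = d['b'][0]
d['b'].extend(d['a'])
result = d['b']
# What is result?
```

After line 1: d = {'a': [26, 22], 'b': [27]}
After line 2 (a[0] = b[0] = 27): d = {'a': [27, 22], 'b': [27]}
After line 3 (b.extend(a) appends [27, 22]): d = {'a': [27, 22], 'b': [27, 27, 22]}
After line 4: result = d['b'] = [27, 27, 22]

[27, 27, 22]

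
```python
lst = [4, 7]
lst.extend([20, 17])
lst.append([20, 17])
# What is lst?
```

After line 1: lst = [4, 7]
After line 2 (extend unpacks [20, 17]): lst = [4, 7, 20, 17]
After line 3 (append adds [20, 17] as single element): lst = [4, 7, 20, 17, [20, 17]]

[4, 7, 20, 17, [20, 17]]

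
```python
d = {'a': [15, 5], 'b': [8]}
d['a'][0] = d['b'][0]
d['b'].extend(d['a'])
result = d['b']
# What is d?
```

After line 1: d = {'a': [15, 5], 'b': [8]}
After line 2 (a[0] = b[0] = 8): d = {'a': [8, 5], 'b': [8]}
After line 3 (b.extend(a) appends [8, 5]): d = {'a': [8, 5], 'b': [8, 8, 5]}
After line 4: result = d['b'] = [8, 8, 5]

{'a': [8, 5], 'b': [8, 8, 5]}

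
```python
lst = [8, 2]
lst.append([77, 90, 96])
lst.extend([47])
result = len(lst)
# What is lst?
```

After line 1: lst = [8, 2]
After line 2 (append adds [77, 90, 96] as single element): lst = [8, 2, [77, 90, 96]]
After line 3 (extend unpacks [47], adds 47): lst = [8, 2, [77, 90, 96], 47]
After line 4: result = len(lst) = 4

[8, 2, [77, 90, 96], 47]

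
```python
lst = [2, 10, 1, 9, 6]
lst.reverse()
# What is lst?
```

[6, 9, 1, 10, 2]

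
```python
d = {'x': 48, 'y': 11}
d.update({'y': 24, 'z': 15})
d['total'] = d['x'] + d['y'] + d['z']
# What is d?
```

After line 1: d = {'x': 48, 'y': 11}
After line 2 (y overwritten, z added): d = {'x': 48, 'y': 24, 'z': 15}
After line 3 (total = 48 + 24 + 15 = 87): d = {'x': 48, 'y': 24, 'z': 15, 'total': 87}

{'x': 48, 'y': 24, 'z': 15, 'total': 87}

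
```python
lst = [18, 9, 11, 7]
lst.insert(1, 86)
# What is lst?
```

[18, 86, 9, 11, 7]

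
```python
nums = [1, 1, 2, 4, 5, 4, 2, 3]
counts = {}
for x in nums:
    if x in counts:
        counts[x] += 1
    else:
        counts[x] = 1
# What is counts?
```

Initial: counts = {}, nums = [1, 1, 2, 4, 5, 4, 2, 3]
See 1: counts = {1: 1}
See 1: counts = {1: 2}
See 2: counts = {1: 2, 2: 1}
See 4: counts = {1: 2, 2: 1, 4: 1}
See 5: counts = {1: 2, 2: 1, 4: 1, 5: 1}
See 4: counts = {1: 2, 2: 1, 4: 2, 5: 1}
See 2: counts = {1: 2, 2: 2, 4: 2, 5: 1}
See 3: counts = {1: 2, 2: 2, 4: 2, 5: 1, 3: 1}

{1: 2, 2: 2, 4: 2, 5: 1, 3: 1}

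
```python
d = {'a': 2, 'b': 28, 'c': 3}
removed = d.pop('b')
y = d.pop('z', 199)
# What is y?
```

After line 1: d = {'a': 2, 'b': 28, 'c': 3}
After line 2 (pop 'b' returns 28): d = {'a': 2, 'c': 3}, removed = 28
After line 3 (pop 'z' missing, returns default 199): d = {'a': 2, 'c': 3}, y = 199

199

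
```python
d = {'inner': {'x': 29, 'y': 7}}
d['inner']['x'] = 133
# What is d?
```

After line 1: d = {'inner': {'x': 29, 'y': 7}}
After line 2 (inner x overwritten): d = {'inner': {'x': 133, 'y': 7}}

{'inner': {'x': 133, 'y': 7}}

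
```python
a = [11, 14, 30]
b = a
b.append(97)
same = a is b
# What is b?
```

After line 1: a = [11, 14, 30]
After line 2 (b = a is an alias, same object): a = [11, 14, 30], b = [11, 14, 30]
After line 3 (b.append mutates the shared list): a = [11, 14, 30, 97], b = [11, 14, 30, 97]
After line 4 (same = a is b; same object -> True): same = True

[11, 14, 30, 97]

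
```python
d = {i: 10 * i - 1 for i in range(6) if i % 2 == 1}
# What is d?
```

{1: 9, 3: 29, 5: 49}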